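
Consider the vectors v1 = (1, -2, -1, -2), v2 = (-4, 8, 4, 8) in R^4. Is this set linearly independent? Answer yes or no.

Form the matrix with these vectors as rows and row reduce.
R2 ← R2 + (4)·R1: [0, 0, 0, 0]
1 nonzero row, so the 2 vectors span a space of dimension 1.
Since 1 < 2, the vectors are linearly dependent.

no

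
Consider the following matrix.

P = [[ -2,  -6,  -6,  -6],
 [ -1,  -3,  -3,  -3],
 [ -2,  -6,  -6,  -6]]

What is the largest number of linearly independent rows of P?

Row reduce to echelon form.
R2 ← R2 − (1/2)·R1: [0, 0, 0, 0]
R3 ← R3 − R1: [0, 0, 0, 0]
Echelon form has 1 nonzero row, so rank(P) = 1.
The rank gives the maximum number of linearly independent rows: 1.

1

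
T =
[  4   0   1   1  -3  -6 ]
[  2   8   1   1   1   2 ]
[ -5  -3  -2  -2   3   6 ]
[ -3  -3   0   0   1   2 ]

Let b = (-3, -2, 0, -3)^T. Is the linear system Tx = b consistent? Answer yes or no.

no

Row reduce the augmented matrix [T | b].
R2 ← R2 − (1/2)·R1: [0, 8, 1/2, 1/2, 5/2, 5, -1/2]
R3 ← R3 + (5/4)·R1: [0, -3, -3/4, -3/4, -3/4, -3/2, -15/4]
R4 ← R4 + (3/4)·R1: [0, -3, 3/4, 3/4, -5/4, -5/2, -21/4]
R3 ← R3 + (3/8)·R2: [0, 0, -9/16, -9/16, 3/16, 3/8, -63/16]
R4 ← R4 + (3/8)·R2: [0, 0, 15/16, 15/16, -5/16, -5/8, -87/16]
R4 ← R4 + (5/3)·R3: [0, 0, 0, 0, 0, 0, -12]
The echelon form has 4 nonzero rows; the last pivot sits in the augmented column, so rank(T) = 3 but rank([T|b]) = 4.
Since the ranks differ, the system is inconsistent.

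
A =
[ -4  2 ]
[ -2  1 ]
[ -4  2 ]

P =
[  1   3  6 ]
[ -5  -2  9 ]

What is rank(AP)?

1

First compute AP:
[[-14, -16,  -6],
 [ -7,  -8,  -3],
 [-14, -16,  -6]]
Now row reduce the product.
R2 ← R2 − (1/2)·R1: [0, 0, 0]
R3 ← R3 − R1: [0, 0, 0]
1 nonzero row, so rank(AP) = 1.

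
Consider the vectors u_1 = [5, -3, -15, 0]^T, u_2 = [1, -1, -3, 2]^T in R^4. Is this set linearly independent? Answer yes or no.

Form the matrix with these vectors as rows and row reduce.
R2 ← R2 − (1/5)·R1: [0, -2/5, 0, 2]
2 nonzero rows, so the 2 vectors span a space of dimension 2.
Since 2 = 2, the vectors are linearly independent.

yes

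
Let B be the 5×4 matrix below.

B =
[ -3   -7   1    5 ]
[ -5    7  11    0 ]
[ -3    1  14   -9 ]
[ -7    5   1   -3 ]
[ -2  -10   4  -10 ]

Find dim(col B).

4

Row reduce to echelon form.
R2 ← R2 − (5/3)·R1: [0, 56/3, 28/3, -25/3]
R3 ← R3 − R1: [0, 8, 13, -14]
R4 ← R4 − (7/3)·R1: [0, 64/3, -4/3, -44/3]
R5 ← R5 − (2/3)·R1: [0, -16/3, 10/3, -40/3]
R3 ← R3 − (3/7)·R2: [0, 0, 9, -73/7]
R4 ← R4 − (8/7)·R2: [0, 0, -12, -36/7]
R5 ← R5 + (2/7)·R2: [0, 0, 6, -110/7]
R4 ← R4 + (4/3)·R3: [0, 0, 0, -400/21]
R5 ← R5 − (2/3)·R3: [0, 0, 0, -184/21]
R5 ← R5 − (23/50)·R4: [0, 0, 0, 0]
Echelon form has 4 nonzero rows, so rank(B) = 4.
The column space has dimension equal to the rank: 4.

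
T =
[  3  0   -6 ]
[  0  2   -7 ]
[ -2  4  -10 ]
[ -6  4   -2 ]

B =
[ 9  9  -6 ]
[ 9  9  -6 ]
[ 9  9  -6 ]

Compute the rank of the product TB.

1

First compute TB:
[[-27, -27,  18],
 [-45, -45,  30],
 [-72, -72,  48],
 [-36, -36,  24]]
Now row reduce the product.
R2 ← R2 − (5/3)·R1: [0, 0, 0]
R3 ← R3 − (8/3)·R1: [0, 0, 0]
R4 ← R4 − (4/3)·R1: [0, 0, 0]
1 nonzero row, so rank(TB) = 1.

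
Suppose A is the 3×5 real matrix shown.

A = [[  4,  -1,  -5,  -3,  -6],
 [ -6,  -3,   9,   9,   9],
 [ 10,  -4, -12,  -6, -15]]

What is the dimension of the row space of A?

Row reduce to echelon form.
R2 ← R2 + (3/2)·R1: [0, -9/2, 3/2, 9/2, 0]
R3 ← R3 − (5/2)·R1: [0, -3/2, 1/2, 3/2, 0]
R3 ← R3 − (1/3)·R2: [0, 0, 0, 0, 0]
Echelon form has 2 nonzero rows, so rank(A) = 2.
The row space has dimension equal to the rank: 2.

2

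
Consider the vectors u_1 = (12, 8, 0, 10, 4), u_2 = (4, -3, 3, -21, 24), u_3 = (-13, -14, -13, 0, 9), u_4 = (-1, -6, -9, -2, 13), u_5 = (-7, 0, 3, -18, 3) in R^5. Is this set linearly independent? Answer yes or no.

yes

Form the matrix with these vectors as rows and row reduce.
R2 ← R2 − (1/3)·R1: [0, -17/3, 3, -73/3, 68/3]
R3 ← R3 + (13/12)·R1: [0, -16/3, -13, 65/6, 40/3]
R4 ← R4 + (1/12)·R1: [0, -16/3, -9, -7/6, 40/3]
R5 ← R5 + (7/12)·R1: [0, 14/3, 3, -73/6, 16/3]
R3 ← R3 − (16/17)·R2: [0, 0, -269/17, 1147/34, -8]
R4 ← R4 − (16/17)·R2: [0, 0, -201/17, 739/34, -8]
R5 ← R5 + (14/17)·R2: [0, 0, 93/17, -1095/34, 24]
R4 ← R4 − (201/269)·R3: [0, 0, 0, -934/269, -544/269]
R5 ← R5 + (93/269)·R3: [0, 0, 0, -5526/269, 5712/269]
R5 ← R5 − (2763/467)·R4: [0, 0, 0, 0, 15504/467]
5 nonzero rows, so the 5 vectors span a space of dimension 5.
Since 5 = 5, the vectors are linearly independent.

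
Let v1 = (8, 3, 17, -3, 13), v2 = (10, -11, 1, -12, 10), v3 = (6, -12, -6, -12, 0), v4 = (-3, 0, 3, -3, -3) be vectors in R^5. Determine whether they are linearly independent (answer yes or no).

Form the matrix with these vectors as rows and row reduce.
R2 ← R2 − (5/4)·R1: [0, -59/4, -81/4, -33/4, -25/4]
R3 ← R3 − (3/4)·R1: [0, -57/4, -75/4, -39/4, -39/4]
R4 ← R4 + (3/8)·R1: [0, 9/8, 75/8, -33/8, 15/8]
R3 ← R3 − (57/59)·R2: [0, 0, 48/59, -105/59, -219/59]
R4 ← R4 + (9/118)·R2: [0, 0, 462/59, -561/118, 165/118]
R4 ← R4 − (77/8)·R3: [0, 0, 0, 99/8, 297/8]
4 nonzero rows, so the 4 vectors span a space of dimension 4.
Since 4 = 4, the vectors are linearly independent.

yes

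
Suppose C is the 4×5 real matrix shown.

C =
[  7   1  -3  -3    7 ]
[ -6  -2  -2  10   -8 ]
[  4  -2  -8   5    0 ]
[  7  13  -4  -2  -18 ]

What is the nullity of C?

Row reduce to echelon form.
R2 ← R2 + (6/7)·R1: [0, -8/7, -32/7, 52/7, -2]
R3 ← R3 − (4/7)·R1: [0, -18/7, -44/7, 47/7, -4]
R4 ← R4 − R1: [0, 12, -1, 1, -25]
R3 ← R3 − (9/4)·R2: [0, 0, 4, -10, 1/2]
R4 ← R4 + (21/2)·R2: [0, 0, -49, 79, -46]
R4 ← R4 + (49/4)·R3: [0, 0, 0, -87/2, -319/8]
4 nonzero rows, so rank(C) = 4.
C has 5 columns; by rank–nullity, nullity = 5 − 4 = 1.

1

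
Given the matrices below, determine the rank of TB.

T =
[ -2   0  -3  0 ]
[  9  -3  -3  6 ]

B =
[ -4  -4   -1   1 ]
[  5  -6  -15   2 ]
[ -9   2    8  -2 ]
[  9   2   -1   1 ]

2

First compute TB:
[[ 35,   2, -22,   4],
 [ 30, -12,   6,  15]]
Now row reduce the product.
R2 ← R2 − (6/7)·R1: [0, -96/7, 174/7, 81/7]
2 nonzero rows, so rank(TB) = 2.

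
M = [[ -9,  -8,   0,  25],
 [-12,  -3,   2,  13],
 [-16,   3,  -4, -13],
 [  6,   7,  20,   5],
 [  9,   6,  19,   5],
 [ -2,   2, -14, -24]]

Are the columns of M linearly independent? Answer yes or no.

Row reduce M to echelon form.
R2 ← R2 − (4/3)·R1: [0, 23/3, 2, -61/3]
R3 ← R3 − (16/9)·R1: [0, 155/9, -4, -517/9]
R4 ← R4 + (2/3)·R1: [0, 5/3, 20, 65/3]
R5 ← R5 + R1: [0, -2, 19, 30]
R6 ← R6 − (2/9)·R1: [0, 34/9, -14, -266/9]
R3 ← R3 − (155/69)·R2: [0, 0, -586/69, -812/69]
R4 ← R4 − (5/23)·R2: [0, 0, 450/23, 600/23]
R5 ← R5 + (6/23)·R2: [0, 0, 449/23, 568/23]
R6 ← R6 − (34/69)·R2: [0, 0, -1034/69, -1348/69]
R4 ← R4 + (675/293)·R3: [0, 0, 0, -300/293]
R5 ← R5 + (1347/586)·R3: [0, 0, 0, -690/293]
R6 ← R6 − (517/293)·R3: [0, 0, 0, 360/293]
R5 ← R5 − (23/10)·R4: [0, 0, 0, 0]
R6 ← R6 + (6/5)·R4: [0, 0, 0, 0]
4 pivots among 4 columns.
Every column is a pivot column, so the columns are linearly independent.

yes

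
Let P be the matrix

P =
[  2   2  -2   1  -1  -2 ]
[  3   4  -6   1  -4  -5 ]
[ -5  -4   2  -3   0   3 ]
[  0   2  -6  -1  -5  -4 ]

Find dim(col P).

Row reduce to echelon form.
R2 ← R2 − (3/2)·R1: [0, 1, -3, -1/2, -5/2, -2]
R3 ← R3 + (5/2)·R1: [0, 1, -3, -1/2, -5/2, -2]
R3 ← R3 − R2: [0, 0, 0, 0, 0, 0]
R4 ← R4 − (2)·R2: [0, 0, 0, 0, 0, 0]
Echelon form has 2 nonzero rows, so rank(P) = 2.
The column space has dimension equal to the rank: 2.

2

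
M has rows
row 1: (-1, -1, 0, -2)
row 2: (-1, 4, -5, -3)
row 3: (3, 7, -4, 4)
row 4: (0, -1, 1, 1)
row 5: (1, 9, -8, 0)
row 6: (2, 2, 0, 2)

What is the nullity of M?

Row reduce to echelon form.
R2 ← R2 − R1: [0, 5, -5, -1]
R3 ← R3 + (3)·R1: [0, 4, -4, -2]
R5 ← R5 + R1: [0, 8, -8, -2]
R6 ← R6 + (2)·R1: [0, 0, 0, -2]
R3 ← R3 − (4/5)·R2: [0, 0, 0, -6/5]
R4 ← R4 + (1/5)·R2: [0, 0, 0, 4/5]
R5 ← R5 − (8/5)·R2: [0, 0, 0, -2/5]
R4 ← R4 + (2/3)·R3: [0, 0, 0, 0]
R5 ← R5 − (1/3)·R3: [0, 0, 0, 0]
R6 ← R6 − (5/3)·R3: [0, 0, 0, 0]
3 nonzero rows, so rank(M) = 3.
M has 4 columns; by rank–nullity, nullity = 4 − 3 = 1.

1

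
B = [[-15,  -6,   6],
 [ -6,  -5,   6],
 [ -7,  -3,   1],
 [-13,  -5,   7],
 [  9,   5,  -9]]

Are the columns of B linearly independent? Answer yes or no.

yes

Row reduce B to echelon form.
R2 ← R2 − (2/5)·R1: [0, -13/5, 18/5]
R3 ← R3 − (7/15)·R1: [0, -1/5, -9/5]
R4 ← R4 − (13/15)·R1: [0, 1/5, 9/5]
R5 ← R5 + (3/5)·R1: [0, 7/5, -27/5]
R3 ← R3 − (1/13)·R2: [0, 0, -27/13]
R4 ← R4 + (1/13)·R2: [0, 0, 27/13]
R5 ← R5 + (7/13)·R2: [0, 0, -45/13]
R4 ← R4 + R3: [0, 0, 0]
R5 ← R5 − (5/3)·R3: [0, 0, 0]
3 pivots among 3 columns.
Every column is a pivot column, so the columns are linearly independent.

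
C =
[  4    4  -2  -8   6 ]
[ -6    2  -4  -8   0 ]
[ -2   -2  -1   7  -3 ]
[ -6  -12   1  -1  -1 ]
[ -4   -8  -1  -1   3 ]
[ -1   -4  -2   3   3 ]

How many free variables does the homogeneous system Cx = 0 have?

Row reduce to echelon form.
R2 ← R2 + (3/2)·R1: [0, 8, -7, -20, 9]
R3 ← R3 + (1/2)·R1: [0, 0, -2, 3, 0]
R4 ← R4 + (3/2)·R1: [0, -6, -2, -13, 8]
R5 ← R5 + R1: [0, -4, -3, -9, 9]
R6 ← R6 + (1/4)·R1: [0, -3, -5/2, 1, 9/2]
R4 ← R4 + (3/4)·R2: [0, 0, -29/4, -28, 59/4]
R5 ← R5 + (1/2)·R2: [0, 0, -13/2, -19, 27/2]
R6 ← R6 + (3/8)·R2: [0, 0, -41/8, -13/2, 63/8]
R4 ← R4 − (29/8)·R3: [0, 0, 0, -311/8, 59/4]
R5 ← R5 − (13/4)·R3: [0, 0, 0, -115/4, 27/2]
R6 ← R6 − (41/16)·R3: [0, 0, 0, -227/16, 63/8]
R5 ← R5 − (230/311)·R4: [0, 0, 0, 0, 806/311]
R6 ← R6 − (227/622)·R4: [0, 0, 0, 0, 775/311]
R6 ← R6 − (25/26)·R5: [0, 0, 0, 0, 0]
5 nonzero rows, so rank(C) = 5.
C has 5 columns; by rank–nullity, nullity = 5 − 5 = 0.

0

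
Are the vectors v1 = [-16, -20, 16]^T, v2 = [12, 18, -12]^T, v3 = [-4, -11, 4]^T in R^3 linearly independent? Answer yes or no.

no

Form the matrix with these vectors as rows and row reduce.
R2 ← R2 + (3/4)·R1: [0, 3, 0]
R3 ← R3 − (1/4)·R1: [0, -6, 0]
R3 ← R3 + (2)·R2: [0, 0, 0]
2 nonzero rows, so the 3 vectors span a space of dimension 2.
Since 2 < 3, the vectors are linearly dependent.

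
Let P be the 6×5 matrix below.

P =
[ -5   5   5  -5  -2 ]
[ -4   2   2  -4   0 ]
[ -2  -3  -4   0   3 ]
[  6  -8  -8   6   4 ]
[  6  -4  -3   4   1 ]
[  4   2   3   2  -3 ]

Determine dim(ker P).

Row reduce to echelon form.
R2 ← R2 − (4/5)·R1: [0, -2, -2, 0, 8/5]
R3 ← R3 − (2/5)·R1: [0, -5, -6, 2, 19/5]
R4 ← R4 + (6/5)·R1: [0, -2, -2, 0, 8/5]
R5 ← R5 + (6/5)·R1: [0, 2, 3, -2, -7/5]
R6 ← R6 + (4/5)·R1: [0, 6, 7, -2, -23/5]
R3 ← R3 − (5/2)·R2: [0, 0, -1, 2, -1/5]
R4 ← R4 − R2: [0, 0, 0, 0, 0]
R5 ← R5 + R2: [0, 0, 1, -2, 1/5]
R6 ← R6 + (3)·R2: [0, 0, 1, -2, 1/5]
R5 ← R5 + R3: [0, 0, 0, 0, 0]
R6 ← R6 + R3: [0, 0, 0, 0, 0]
3 nonzero rows, so rank(P) = 3.
P has 5 columns; by rank–nullity, nullity = 5 − 3 = 2.

2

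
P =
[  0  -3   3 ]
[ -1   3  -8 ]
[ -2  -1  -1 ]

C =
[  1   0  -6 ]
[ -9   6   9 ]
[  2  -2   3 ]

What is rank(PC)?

2

First compute PC:
[[ 33, -24, -18],
 [-44,  34,   9],
 [  5,  -4,   0]]
Now row reduce the product.
R2 ← R2 + (4/3)·R1: [0, 2, -15]
R3 ← R3 − (5/33)·R1: [0, -4/11, 30/11]
R3 ← R3 + (2/11)·R2: [0, 0, 0]
2 nonzero rows, so rank(PC) = 2.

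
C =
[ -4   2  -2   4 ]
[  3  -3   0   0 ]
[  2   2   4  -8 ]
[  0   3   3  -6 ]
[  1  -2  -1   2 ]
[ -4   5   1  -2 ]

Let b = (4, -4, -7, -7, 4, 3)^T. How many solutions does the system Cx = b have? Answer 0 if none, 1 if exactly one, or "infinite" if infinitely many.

Row reduce the augmented matrix [C | b].
R2 ← R2 + (3/4)·R1: [0, -3/2, -3/2, 3, -1]
R3 ← R3 + (1/2)·R1: [0, 3, 3, -6, -5]
R5 ← R5 + (1/4)·R1: [0, -3/2, -3/2, 3, 5]
R6 ← R6 − R1: [0, 3, 3, -6, -1]
R3 ← R3 + (2)·R2: [0, 0, 0, 0, -7]
R4 ← R4 + (2)·R2: [0, 0, 0, 0, -9]
R5 ← R5 − R2: [0, 0, 0, 0, 6]
R6 ← R6 + (2)·R2: [0, 0, 0, 0, -3]
R4 ← R4 − (9/7)·R3: [0, 0, 0, 0, 0]
R5 ← R5 + (6/7)·R3: [0, 0, 0, 0, 0]
R6 ← R6 − (3/7)·R3: [0, 0, 0, 0, 0]
The echelon form has 3 nonzero rows; the last pivot sits in the augmented column, so rank(C) = 2 but rank([C|b]) = 3.
Since the ranks differ, the system is inconsistent.
It has no solutions.

0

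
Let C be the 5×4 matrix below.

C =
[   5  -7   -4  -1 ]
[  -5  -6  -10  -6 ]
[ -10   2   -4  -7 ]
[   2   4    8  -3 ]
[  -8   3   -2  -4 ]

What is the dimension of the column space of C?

3

Row reduce to echelon form.
R2 ← R2 + R1: [0, -13, -14, -7]
R3 ← R3 + (2)·R1: [0, -12, -12, -9]
R4 ← R4 − (2/5)·R1: [0, 34/5, 48/5, -13/5]
R5 ← R5 + (8/5)·R1: [0, -41/5, -42/5, -28/5]
R3 ← R3 − (12/13)·R2: [0, 0, 12/13, -33/13]
R4 ← R4 + (34/65)·R2: [0, 0, 148/65, -407/65]
R5 ← R5 − (41/65)·R2: [0, 0, 28/65, -77/65]
R4 ← R4 − (37/15)·R3: [0, 0, 0, 0]
R5 ← R5 − (7/15)·R3: [0, 0, 0, 0]
Echelon form has 3 nonzero rows, so rank(C) = 3.
The column space has dimension equal to the rank: 3.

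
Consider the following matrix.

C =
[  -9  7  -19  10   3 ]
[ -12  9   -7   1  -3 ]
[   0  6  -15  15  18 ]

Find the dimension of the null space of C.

Row reduce to echelon form.
R2 ← R2 − (4/3)·R1: [0, -1/3, 55/3, -37/3, -7]
R3 ← R3 + (18)·R2: [0, 0, 315, -207, -108]
3 nonzero rows, so rank(C) = 3.
C has 5 columns; by rank–nullity, nullity = 5 − 3 = 2.

2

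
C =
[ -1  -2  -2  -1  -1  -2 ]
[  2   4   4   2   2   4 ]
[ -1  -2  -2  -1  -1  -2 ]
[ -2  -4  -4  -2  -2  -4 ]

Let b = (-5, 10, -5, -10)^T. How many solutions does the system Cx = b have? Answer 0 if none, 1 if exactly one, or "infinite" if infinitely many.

infinite

Row reduce the augmented matrix [C | b].
R2 ← R2 + (2)·R1: [0, 0, 0, 0, 0, 0, 0]
R3 ← R3 − R1: [0, 0, 0, 0, 0, 0, 0]
R4 ← R4 − (2)·R1: [0, 0, 0, 0, 0, 0, 0]
The echelon form has 1 nonzero rows, and every pivot lies in the first 6 columns, so rank(C) = rank([C|b]) = 1.
The system is consistent.
rank = 1 < 6 unknowns, so there are infinitely many solutions.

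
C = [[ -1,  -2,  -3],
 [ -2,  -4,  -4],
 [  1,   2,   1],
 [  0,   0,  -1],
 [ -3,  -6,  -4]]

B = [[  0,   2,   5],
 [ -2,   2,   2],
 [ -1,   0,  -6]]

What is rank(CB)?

2

First compute CB:
[[  7,  -6,   9],
 [ 12, -12,   6],
 [ -5,   6,   3],
 [  1,   0,   6],
 [ 16, -18,  -3]]
Now row reduce the product.
R2 ← R2 − (12/7)·R1: [0, -12/7, -66/7]
R3 ← R3 + (5/7)·R1: [0, 12/7, 66/7]
R4 ← R4 − (1/7)·R1: [0, 6/7, 33/7]
R5 ← R5 − (16/7)·R1: [0, -30/7, -165/7]
R3 ← R3 + R2: [0, 0, 0]
R4 ← R4 + (1/2)·R2: [0, 0, 0]
R5 ← R5 − (5/2)·R2: [0, 0, 0]
2 nonzero rows, so rank(CB) = 2.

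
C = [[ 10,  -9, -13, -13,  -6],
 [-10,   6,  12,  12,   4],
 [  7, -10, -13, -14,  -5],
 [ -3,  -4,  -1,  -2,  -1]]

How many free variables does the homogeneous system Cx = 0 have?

Row reduce to echelon form.
R2 ← R2 + R1: [0, -3, -1, -1, -2]
R3 ← R3 − (7/10)·R1: [0, -37/10, -39/10, -49/10, -4/5]
R4 ← R4 + (3/10)·R1: [0, -67/10, -49/10, -59/10, -14/5]
R3 ← R3 − (37/30)·R2: [0, 0, -8/3, -11/3, 5/3]
R4 ← R4 − (67/30)·R2: [0, 0, -8/3, -11/3, 5/3]
R4 ← R4 − R3: [0, 0, 0, 0, 0]
3 nonzero rows, so rank(C) = 3.
C has 5 columns; by rank–nullity, nullity = 5 − 3 = 2.

2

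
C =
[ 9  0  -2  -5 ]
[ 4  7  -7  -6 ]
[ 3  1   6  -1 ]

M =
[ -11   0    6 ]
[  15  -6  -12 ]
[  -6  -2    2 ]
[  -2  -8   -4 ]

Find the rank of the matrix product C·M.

2

First compute CM:
[[-77,  44,  70],
 [115,  20, -50],
 [-52, -10,  22]]
Now row reduce the product.
R2 ← R2 + (115/77)·R1: [0, 600/7, 600/11]
R3 ← R3 − (52/77)·R1: [0, -278/7, -278/11]
R3 ← R3 + (139/300)·R2: [0, 0, 0]
2 nonzero rows, so rank(CM) = 2.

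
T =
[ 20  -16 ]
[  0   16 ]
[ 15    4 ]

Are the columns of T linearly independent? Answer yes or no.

Row reduce T to echelon form.
R3 ← R3 − (3/4)·R1: [0, 16]
R3 ← R3 − R2: [0, 0]
2 pivots among 2 columns.
Every column is a pivot column, so the columns are linearly independent.

yes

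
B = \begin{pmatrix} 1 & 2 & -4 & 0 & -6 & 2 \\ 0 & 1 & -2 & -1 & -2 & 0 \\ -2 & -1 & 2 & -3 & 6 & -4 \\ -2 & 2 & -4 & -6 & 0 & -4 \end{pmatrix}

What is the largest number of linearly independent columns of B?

Row reduce to echelon form.
R3 ← R3 + (2)·R1: [0, 3, -6, -3, -6, 0]
R4 ← R4 + (2)·R1: [0, 6, -12, -6, -12, 0]
R3 ← R3 − (3)·R2: [0, 0, 0, 0, 0, 0]
R4 ← R4 − (6)·R2: [0, 0, 0, 0, 0, 0]
Echelon form has 2 nonzero rows, so rank(B) = 2.
The rank gives the maximum number of linearly independent columns: 2.

2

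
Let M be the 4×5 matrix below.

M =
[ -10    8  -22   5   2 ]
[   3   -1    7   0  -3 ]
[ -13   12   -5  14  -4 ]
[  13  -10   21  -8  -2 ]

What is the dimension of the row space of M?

Row reduce to echelon form.
R2 ← R2 + (3/10)·R1: [0, 7/5, 2/5, 3/2, -12/5]
R3 ← R3 − (13/10)·R1: [0, 8/5, 118/5, 15/2, -33/5]
R4 ← R4 + (13/10)·R1: [0, 2/5, -38/5, -3/2, 3/5]
R3 ← R3 − (8/7)·R2: [0, 0, 162/7, 81/14, -27/7]
R4 ← R4 − (2/7)·R2: [0, 0, -54/7, -27/14, 9/7]
R4 ← R4 + (1/3)·R3: [0, 0, 0, 0, 0]
Echelon form has 3 nonzero rows, so rank(M) = 3.
The row space has dimension equal to the rank: 3.

3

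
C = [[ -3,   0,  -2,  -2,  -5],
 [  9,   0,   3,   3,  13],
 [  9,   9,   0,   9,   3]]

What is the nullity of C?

2

Row reduce to echelon form.
R2 ← R2 + (3)·R1: [0, 0, -3, -3, -2]
R3 ← R3 + (3)·R1: [0, 9, -6, 3, -12]
Swap R2 ↔ R3
3 nonzero rows, so rank(C) = 3.
C has 5 columns; by rank–nullity, nullity = 5 − 3 = 2.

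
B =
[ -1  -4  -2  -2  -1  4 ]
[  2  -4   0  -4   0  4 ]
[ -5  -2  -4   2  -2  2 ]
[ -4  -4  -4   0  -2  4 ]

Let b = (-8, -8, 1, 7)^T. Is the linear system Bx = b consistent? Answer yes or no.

no

Row reduce the augmented matrix [B | b].
R2 ← R2 + (2)·R1: [0, -12, -4, -8, -2, 12, -24]
R3 ← R3 − (5)·R1: [0, 18, 6, 12, 3, -18, 41]
R4 ← R4 − (4)·R1: [0, 12, 4, 8, 2, -12, 39]
R3 ← R3 + (3/2)·R2: [0, 0, 0, 0, 0, 0, 5]
R4 ← R4 + R2: [0, 0, 0, 0, 0, 0, 15]
R4 ← R4 − (3)·R3: [0, 0, 0, 0, 0, 0, 0]
The echelon form has 3 nonzero rows; the last pivot sits in the augmented column, so rank(B) = 2 but rank([B|b]) = 3.
Since the ranks differ, the system is inconsistent.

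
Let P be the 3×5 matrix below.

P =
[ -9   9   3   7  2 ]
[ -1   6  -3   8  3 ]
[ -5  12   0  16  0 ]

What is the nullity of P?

Row reduce to echelon form.
R2 ← R2 − (1/9)·R1: [0, 5, -10/3, 65/9, 25/9]
R3 ← R3 − (5/9)·R1: [0, 7, -5/3, 109/9, -10/9]
R3 ← R3 − (7/5)·R2: [0, 0, 3, 2, -5]
3 nonzero rows, so rank(P) = 3.
P has 5 columns; by rank–nullity, nullity = 5 − 3 = 2.

2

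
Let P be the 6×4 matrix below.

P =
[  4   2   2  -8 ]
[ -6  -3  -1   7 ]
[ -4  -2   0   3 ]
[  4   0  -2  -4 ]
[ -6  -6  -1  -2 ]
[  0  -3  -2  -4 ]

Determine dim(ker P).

1

Row reduce to echelon form.
R2 ← R2 + (3/2)·R1: [0, 0, 2, -5]
R3 ← R3 + R1: [0, 0, 2, -5]
R4 ← R4 − R1: [0, -2, -4, 4]
R5 ← R5 + (3/2)·R1: [0, -3, 2, -14]
Swap R2 ↔ R4
R5 ← R5 − (3/2)·R2: [0, 0, 8, -20]
R6 ← R6 − (3/2)·R2: [0, 0, 4, -10]
R4 ← R4 − R3: [0, 0, 0, 0]
R5 ← R5 − (4)·R3: [0, 0, 0, 0]
R6 ← R6 − (2)·R3: [0, 0, 0, 0]
3 nonzero rows, so rank(P) = 3.
P has 4 columns; by rank–nullity, nullity = 4 − 3 = 1.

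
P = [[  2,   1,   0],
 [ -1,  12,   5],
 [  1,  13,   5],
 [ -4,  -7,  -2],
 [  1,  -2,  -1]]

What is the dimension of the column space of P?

2

Row reduce to echelon form.
R2 ← R2 + (1/2)·R1: [0, 25/2, 5]
R3 ← R3 − (1/2)·R1: [0, 25/2, 5]
R4 ← R4 + (2)·R1: [0, -5, -2]
R5 ← R5 − (1/2)·R1: [0, -5/2, -1]
R3 ← R3 − R2: [0, 0, 0]
R4 ← R4 + (2/5)·R2: [0, 0, 0]
R5 ← R5 + (1/5)·R2: [0, 0, 0]
Echelon form has 2 nonzero rows, so rank(P) = 2.
The column space has dimension equal to the rank: 2.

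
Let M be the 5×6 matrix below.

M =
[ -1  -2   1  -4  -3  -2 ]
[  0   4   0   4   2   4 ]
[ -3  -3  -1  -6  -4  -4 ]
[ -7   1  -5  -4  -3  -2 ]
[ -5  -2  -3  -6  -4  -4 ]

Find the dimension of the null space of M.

3

Row reduce to echelon form.
R3 ← R3 − (3)·R1: [0, 3, -4, 6, 5, 2]
R4 ← R4 − (7)·R1: [0, 15, -12, 24, 18, 12]
R5 ← R5 − (5)·R1: [0, 8, -8, 14, 11, 6]
R3 ← R3 − (3/4)·R2: [0, 0, -4, 3, 7/2, -1]
R4 ← R4 − (15/4)·R2: [0, 0, -12, 9, 21/2, -3]
R5 ← R5 − (2)·R2: [0, 0, -8, 6, 7, -2]
R4 ← R4 − (3)·R3: [0, 0, 0, 0, 0, 0]
R5 ← R5 − (2)·R3: [0, 0, 0, 0, 0, 0]
3 nonzero rows, so rank(M) = 3.
M has 6 columns; by rank–nullity, nullity = 6 − 3 = 3.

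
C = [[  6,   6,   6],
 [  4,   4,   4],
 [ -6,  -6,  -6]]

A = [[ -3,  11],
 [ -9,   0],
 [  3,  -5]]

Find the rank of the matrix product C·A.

1

First compute CA:
[[-54,  36],
 [-36,  24],
 [ 54, -36]]
Now row reduce the product.
R2 ← R2 − (2/3)·R1: [0, 0]
R3 ← R3 + R1: [0, 0]
1 nonzero row, so rank(CA) = 1.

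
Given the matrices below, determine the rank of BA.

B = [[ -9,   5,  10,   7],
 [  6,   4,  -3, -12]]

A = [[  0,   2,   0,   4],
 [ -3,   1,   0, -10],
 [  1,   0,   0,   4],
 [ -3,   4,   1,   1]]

First compute BA:
[[-26,  15,   7, -39],
 [ 21, -32, -12, -40]]
Now row reduce the product.
R2 ← R2 + (21/26)·R1: [0, -517/26, -165/26, -143/2]
2 nonzero rows, so rank(BA) = 2.

2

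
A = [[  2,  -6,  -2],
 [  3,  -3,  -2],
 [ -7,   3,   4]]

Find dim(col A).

Row reduce to echelon form.
R2 ← R2 − (3/2)·R1: [0, 6, 1]
R3 ← R3 + (7/2)·R1: [0, -18, -3]
R3 ← R3 + (3)·R2: [0, 0, 0]
Echelon form has 2 nonzero rows, so rank(A) = 2.
The column space has dimension equal to the rank: 2.

2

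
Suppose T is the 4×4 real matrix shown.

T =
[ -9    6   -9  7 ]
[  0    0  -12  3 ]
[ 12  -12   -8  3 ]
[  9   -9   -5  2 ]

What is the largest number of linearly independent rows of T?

Row reduce to echelon form.
R3 ← R3 + (4/3)·R1: [0, -4, -20, 37/3]
R4 ← R4 + R1: [0, -3, -14, 9]
Swap R2 ↔ R3
R4 ← R4 − (3/4)·R2: [0, 0, 1, -1/4]
R4 ← R4 + (1/12)·R3: [0, 0, 0, 0]
Echelon form has 3 nonzero rows, so rank(T) = 3.
The rank gives the maximum number of linearly independent rows: 3.

3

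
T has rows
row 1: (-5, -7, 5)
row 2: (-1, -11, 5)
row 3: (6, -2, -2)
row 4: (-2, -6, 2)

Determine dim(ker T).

0

Row reduce to echelon form.
R2 ← R2 − (1/5)·R1: [0, -48/5, 4]
R3 ← R3 + (6/5)·R1: [0, -52/5, 4]
R4 ← R4 − (2/5)·R1: [0, -16/5, 0]
R3 ← R3 − (13/12)·R2: [0, 0, -1/3]
R4 ← R4 − (1/3)·R2: [0, 0, -4/3]
R4 ← R4 − (4)·R3: [0, 0, 0]
3 nonzero rows, so rank(T) = 3.
T has 3 columns; by rank–nullity, nullity = 3 − 3 = 0.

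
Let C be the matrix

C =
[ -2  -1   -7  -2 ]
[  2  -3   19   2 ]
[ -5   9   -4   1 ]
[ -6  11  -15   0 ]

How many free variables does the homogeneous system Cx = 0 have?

1

Row reduce to echelon form.
R2 ← R2 + R1: [0, -4, 12, 0]
R3 ← R3 − (5/2)·R1: [0, 23/2, 27/2, 6]
R4 ← R4 − (3)·R1: [0, 14, 6, 6]
R3 ← R3 + (23/8)·R2: [0, 0, 48, 6]
R4 ← R4 + (7/2)·R2: [0, 0, 48, 6]
R4 ← R4 − R3: [0, 0, 0, 0]
3 nonzero rows, so rank(C) = 3.
C has 4 columns; by rank–nullity, nullity = 4 − 3 = 1.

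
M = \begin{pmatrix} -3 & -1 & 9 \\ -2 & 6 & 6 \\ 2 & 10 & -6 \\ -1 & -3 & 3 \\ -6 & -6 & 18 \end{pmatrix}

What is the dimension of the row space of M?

2

Row reduce to echelon form.
R2 ← R2 − (2/3)·R1: [0, 20/3, 0]
R3 ← R3 + (2/3)·R1: [0, 28/3, 0]
R4 ← R4 − (1/3)·R1: [0, -8/3, 0]
R5 ← R5 − (2)·R1: [0, -4, 0]
R3 ← R3 − (7/5)·R2: [0, 0, 0]
R4 ← R4 + (2/5)·R2: [0, 0, 0]
R5 ← R5 + (3/5)·R2: [0, 0, 0]
Echelon form has 2 nonzero rows, so rank(M) = 2.
The row space has dimension equal to the rank: 2.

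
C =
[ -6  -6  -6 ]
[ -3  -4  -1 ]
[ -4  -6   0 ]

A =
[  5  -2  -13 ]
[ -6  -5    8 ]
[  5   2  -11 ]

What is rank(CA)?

2

First compute CA:
[[-24,  30,  96],
 [  4,  24,  18],
 [ 16,  38,   4]]
Now row reduce the product.
R2 ← R2 + (1/6)·R1: [0, 29, 34]
R3 ← R3 + (2/3)·R1: [0, 58, 68]
R3 ← R3 − (2)·R2: [0, 0, 0]
2 nonzero rows, so rank(CA) = 2.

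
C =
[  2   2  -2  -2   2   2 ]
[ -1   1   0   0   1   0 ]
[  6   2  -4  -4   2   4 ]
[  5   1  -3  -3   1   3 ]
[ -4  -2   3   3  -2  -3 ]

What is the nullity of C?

Row reduce to echelon form.
R2 ← R2 + (1/2)·R1: [0, 2, -1, -1, 2, 1]
R3 ← R3 − (3)·R1: [0, -4, 2, 2, -4, -2]
R4 ← R4 − (5/2)·R1: [0, -4, 2, 2, -4, -2]
R5 ← R5 + (2)·R1: [0, 2, -1, -1, 2, 1]
R3 ← R3 + (2)·R2: [0, 0, 0, 0, 0, 0]
R4 ← R4 + (2)·R2: [0, 0, 0, 0, 0, 0]
R5 ← R5 − R2: [0, 0, 0, 0, 0, 0]
2 nonzero rows, so rank(C) = 2.
C has 6 columns; by rank–nullity, nullity = 6 − 2 = 4.

4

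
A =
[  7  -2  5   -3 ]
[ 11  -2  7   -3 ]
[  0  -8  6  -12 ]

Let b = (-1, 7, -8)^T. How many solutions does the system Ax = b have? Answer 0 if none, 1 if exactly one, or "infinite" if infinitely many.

Row reduce the augmented matrix [A | b].
R2 ← R2 − (11/7)·R1: [0, 8/7, -6/7, 12/7, 60/7]
R3 ← R3 + (7)·R2: [0, 0, 0, 0, 52]
The echelon form has 3 nonzero rows; the last pivot sits in the augmented column, so rank(A) = 2 but rank([A|b]) = 3.
Since the ranks differ, the system is inconsistent.
It has no solutions.

0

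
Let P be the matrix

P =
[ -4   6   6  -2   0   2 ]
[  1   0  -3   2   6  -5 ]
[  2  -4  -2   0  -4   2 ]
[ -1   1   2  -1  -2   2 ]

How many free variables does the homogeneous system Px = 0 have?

Row reduce to echelon form.
R2 ← R2 + (1/4)·R1: [0, 3/2, -3/2, 3/2, 6, -9/2]
R3 ← R3 + (1/2)·R1: [0, -1, 1, -1, -4, 3]
R4 ← R4 − (1/4)·R1: [0, -1/2, 1/2, -1/2, -2, 3/2]
R3 ← R3 + (2/3)·R2: [0, 0, 0, 0, 0, 0]
R4 ← R4 + (1/3)·R2: [0, 0, 0, 0, 0, 0]
2 nonzero rows, so rank(P) = 2.
P has 6 columns; by rank–nullity, nullity = 6 − 2 = 4.

4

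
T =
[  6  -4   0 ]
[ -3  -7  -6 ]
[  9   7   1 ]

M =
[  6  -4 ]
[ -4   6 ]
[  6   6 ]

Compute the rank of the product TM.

2

First compute TM:
[[ 52, -48],
 [-26, -66],
 [ 32,  12]]
Now row reduce the product.
R2 ← R2 + (1/2)·R1: [0, -90]
R3 ← R3 − (8/13)·R1: [0, 540/13]
R3 ← R3 + (6/13)·R2: [0, 0]
2 nonzero rows, so rank(TM) = 2.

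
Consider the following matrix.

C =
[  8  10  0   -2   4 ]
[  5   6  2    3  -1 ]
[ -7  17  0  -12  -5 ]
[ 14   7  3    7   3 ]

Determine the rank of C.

4

Row reduce to echelon form.
R2 ← R2 − (5/8)·R1: [0, -1/4, 2, 17/4, -7/2]
R3 ← R3 + (7/8)·R1: [0, 103/4, 0, -55/4, -3/2]
R4 ← R4 − (7/4)·R1: [0, -21/2, 3, 21/2, -4]
R3 ← R3 + (103)·R2: [0, 0, 206, 424, -362]
R4 ← R4 − (42)·R2: [0, 0, -81, -168, 143]
R4 ← R4 + (81/206)·R3: [0, 0, 0, -132/103, 68/103]
Echelon form has 4 nonzero rows, so rank(C) = 4.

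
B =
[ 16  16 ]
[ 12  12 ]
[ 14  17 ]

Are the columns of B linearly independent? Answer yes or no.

Row reduce B to echelon form.
R2 ← R2 − (3/4)·R1: [0, 0]
R3 ← R3 − (7/8)·R1: [0, 3]
Swap R2 ↔ R3
2 pivots among 2 columns.
Every column is a pivot column, so the columns are linearly independent.

yes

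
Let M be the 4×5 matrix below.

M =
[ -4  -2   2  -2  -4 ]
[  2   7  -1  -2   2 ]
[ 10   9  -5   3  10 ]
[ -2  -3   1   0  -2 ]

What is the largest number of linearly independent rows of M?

2

Row reduce to echelon form.
R2 ← R2 + (1/2)·R1: [0, 6, 0, -3, 0]
R3 ← R3 + (5/2)·R1: [0, 4, 0, -2, 0]
R4 ← R4 − (1/2)·R1: [0, -2, 0, 1, 0]
R3 ← R3 − (2/3)·R2: [0, 0, 0, 0, 0]
R4 ← R4 + (1/3)·R2: [0, 0, 0, 0, 0]
Echelon form has 2 nonzero rows, so rank(M) = 2.
The rank gives the maximum number of linearly independent rows: 2.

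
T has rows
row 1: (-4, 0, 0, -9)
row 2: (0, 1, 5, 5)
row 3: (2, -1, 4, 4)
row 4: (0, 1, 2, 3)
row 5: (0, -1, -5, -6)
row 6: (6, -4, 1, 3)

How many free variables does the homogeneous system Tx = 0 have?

0

Row reduce to echelon form.
R3 ← R3 + (1/2)·R1: [0, -1, 4, -1/2]
R6 ← R6 + (3/2)·R1: [0, -4, 1, -21/2]
R3 ← R3 + R2: [0, 0, 9, 9/2]
R4 ← R4 − R2: [0, 0, -3, -2]
R5 ← R5 + R2: [0, 0, 0, -1]
R6 ← R6 + (4)·R2: [0, 0, 21, 19/2]
R4 ← R4 + (1/3)·R3: [0, 0, 0, -1/2]
R6 ← R6 − (7/3)·R3: [0, 0, 0, -1]
R5 ← R5 − (2)·R4: [0, 0, 0, 0]
R6 ← R6 − (2)·R4: [0, 0, 0, 0]
4 nonzero rows, so rank(T) = 4.
T has 4 columns; by rank–nullity, nullity = 4 − 4 = 0.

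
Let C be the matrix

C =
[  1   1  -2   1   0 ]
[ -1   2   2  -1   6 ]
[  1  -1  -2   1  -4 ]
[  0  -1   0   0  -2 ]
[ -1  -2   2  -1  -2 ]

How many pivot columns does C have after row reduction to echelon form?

Row reduce to echelon form.
R2 ← R2 + R1: [0, 3, 0, 0, 6]
R3 ← R3 − R1: [0, -2, 0, 0, -4]
R5 ← R5 + R1: [0, -1, 0, 0, -2]
R3 ← R3 + (2/3)·R2: [0, 0, 0, 0, 0]
R4 ← R4 + (1/3)·R2: [0, 0, 0, 0, 0]
R5 ← R5 + (1/3)·R2: [0, 0, 0, 0, 0]
Echelon form has 2 nonzero rows, so rank(C) = 2.
Each nonzero row contributes one pivot column: 2 pivot columns.

2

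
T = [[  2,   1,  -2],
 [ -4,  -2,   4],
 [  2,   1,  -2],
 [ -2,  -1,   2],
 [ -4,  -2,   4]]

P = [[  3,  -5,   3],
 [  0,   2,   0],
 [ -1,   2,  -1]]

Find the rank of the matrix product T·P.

1

First compute TP:
[[  8, -12,   8],
 [-16,  24, -16],
 [  8, -12,   8],
 [ -8,  12,  -8],
 [-16,  24, -16]]
Now row reduce the product.
R2 ← R2 + (2)·R1: [0, 0, 0]
R3 ← R3 − R1: [0, 0, 0]
R4 ← R4 + R1: [0, 0, 0]
R5 ← R5 + (2)·R1: [0, 0, 0]
1 nonzero row, so rank(TP) = 1.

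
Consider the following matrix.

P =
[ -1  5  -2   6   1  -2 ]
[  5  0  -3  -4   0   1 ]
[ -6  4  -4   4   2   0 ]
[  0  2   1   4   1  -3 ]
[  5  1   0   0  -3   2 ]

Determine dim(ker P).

2

Row reduce to echelon form.
R2 ← R2 + (5)·R1: [0, 25, -13, 26, 5, -9]
R3 ← R3 − (6)·R1: [0, -26, 8, -32, -4, 12]
R5 ← R5 + (5)·R1: [0, 26, -10, 30, 2, -8]
R3 ← R3 + (26/25)·R2: [0, 0, -138/25, -124/25, 6/5, 66/25]
R4 ← R4 − (2/25)·R2: [0, 0, 51/25, 48/25, 3/5, -57/25]
R5 ← R5 − (26/25)·R2: [0, 0, 88/25, 74/25, -16/5, 34/25]
R4 ← R4 + (17/46)·R3: [0, 0, 0, 2/23, 24/23, -30/23]
R5 ← R5 + (44/69)·R3: [0, 0, 0, -14/69, -56/23, 70/23]
R5 ← R5 + (7/3)·R4: [0, 0, 0, 0, 0, 0]
4 nonzero rows, so rank(P) = 4.
P has 6 columns; by rank–nullity, nullity = 6 − 4 = 2.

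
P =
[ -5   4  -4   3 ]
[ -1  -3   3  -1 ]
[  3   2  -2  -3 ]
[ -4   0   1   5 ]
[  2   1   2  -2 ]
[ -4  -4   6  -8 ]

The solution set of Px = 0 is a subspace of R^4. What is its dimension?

Row reduce to echelon form.
R2 ← R2 − (1/5)·R1: [0, -19/5, 19/5, -8/5]
R3 ← R3 + (3/5)·R1: [0, 22/5, -22/5, -6/5]
R4 ← R4 − (4/5)·R1: [0, -16/5, 21/5, 13/5]
R5 ← R5 + (2/5)·R1: [0, 13/5, 2/5, -4/5]
R6 ← R6 − (4/5)·R1: [0, -36/5, 46/5, -52/5]
R3 ← R3 + (22/19)·R2: [0, 0, 0, -58/19]
R4 ← R4 − (16/19)·R2: [0, 0, 1, 75/19]
R5 ← R5 + (13/19)·R2: [0, 0, 3, -36/19]
R6 ← R6 − (36/19)·R2: [0, 0, 2, -140/19]
Swap R3 ↔ R4
R5 ← R5 − (3)·R3: [0, 0, 0, -261/19]
R6 ← R6 − (2)·R3: [0, 0, 0, -290/19]
R5 ← R5 − (9/2)·R4: [0, 0, 0, 0]
R6 ← R6 − (5)·R4: [0, 0, 0, 0]
4 nonzero rows, so rank(P) = 4.
P has 4 columns; by rank–nullity, nullity = 4 − 4 = 0.

0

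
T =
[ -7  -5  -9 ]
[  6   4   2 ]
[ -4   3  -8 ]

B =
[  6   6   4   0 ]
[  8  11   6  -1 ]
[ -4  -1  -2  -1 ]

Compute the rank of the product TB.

First compute TB:
[[-46, -88, -40,  14],
 [ 60,  78,  44,  -6],
 [ 32,  17,  18,   5]]
Now row reduce the product.
R2 ← R2 + (30/23)·R1: [0, -846/23, -188/23, 282/23]
R3 ← R3 + (16/23)·R1: [0, -1017/23, -226/23, 339/23]
R3 ← R3 − (113/94)·R2: [0, 0, 0, 0]
2 nonzero rows, so rank(TB) = 2.

2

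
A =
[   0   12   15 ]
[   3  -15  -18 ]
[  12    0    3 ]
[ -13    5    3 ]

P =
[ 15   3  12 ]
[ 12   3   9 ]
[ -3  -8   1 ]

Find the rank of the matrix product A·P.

First compute AP:
[[ 99, -84, 123],
 [-81, 108, -117],
 [171,  12, 147],
 [-144, -48, -108]]
Now row reduce the product.
R2 ← R2 + (9/11)·R1: [0, 432/11, -180/11]
R3 ← R3 − (19/11)·R1: [0, 1728/11, -720/11]
R4 ← R4 + (16/11)·R1: [0, -1872/11, 780/11]
R3 ← R3 − (4)·R2: [0, 0, 0]
R4 ← R4 + (13/3)·R2: [0, 0, 0]
2 nonzero rows, so rank(AP) = 2.

2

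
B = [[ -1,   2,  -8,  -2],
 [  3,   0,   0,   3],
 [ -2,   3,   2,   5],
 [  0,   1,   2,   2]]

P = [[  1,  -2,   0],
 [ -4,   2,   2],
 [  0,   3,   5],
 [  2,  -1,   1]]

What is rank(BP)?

3

First compute BP:
[[-13, -16, -38],
 [  9,  -9,   3],
 [ -4,  11,  21],
 [  0,   6,  14]]
Now row reduce the product.
R2 ← R2 + (9/13)·R1: [0, -261/13, -303/13]
R3 ← R3 − (4/13)·R1: [0, 207/13, 425/13]
R3 ← R3 + (23/29)·R2: [0, 0, 412/29]
R4 ← R4 + (26/87)·R2: [0, 0, 204/29]
R4 ← R4 − (51/103)·R3: [0, 0, 0]
3 nonzero rows, so rank(BP) = 3.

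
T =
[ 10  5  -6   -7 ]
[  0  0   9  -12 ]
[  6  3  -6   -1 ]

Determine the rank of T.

Row reduce to echelon form.
R3 ← R3 − (3/5)·R1: [0, 0, -12/5, 16/5]
R3 ← R3 + (4/15)·R2: [0, 0, 0, 0]
Echelon form has 2 nonzero rows, so rank(T) = 2.

2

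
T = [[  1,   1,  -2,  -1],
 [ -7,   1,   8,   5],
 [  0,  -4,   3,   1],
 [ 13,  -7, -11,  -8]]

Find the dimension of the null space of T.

Row reduce to echelon form.
R2 ← R2 + (7)·R1: [0, 8, -6, -2]
R4 ← R4 − (13)·R1: [0, -20, 15, 5]
R3 ← R3 + (1/2)·R2: [0, 0, 0, 0]
R4 ← R4 + (5/2)·R2: [0, 0, 0, 0]
2 nonzero rows, so rank(T) = 2.
T has 4 columns; by rank–nullity, nullity = 4 − 2 = 2.

2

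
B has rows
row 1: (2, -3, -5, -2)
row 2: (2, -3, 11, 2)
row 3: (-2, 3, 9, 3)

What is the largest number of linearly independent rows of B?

2

Row reduce to echelon form.
R2 ← R2 − R1: [0, 0, 16, 4]
R3 ← R3 + R1: [0, 0, 4, 1]
R3 ← R3 − (1/4)·R2: [0, 0, 0, 0]
Echelon form has 2 nonzero rows, so rank(B) = 2.
The rank gives the maximum number of linearly independent rows: 2.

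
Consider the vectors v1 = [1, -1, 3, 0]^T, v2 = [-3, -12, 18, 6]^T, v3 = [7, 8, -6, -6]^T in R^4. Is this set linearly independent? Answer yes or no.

no

Form the matrix with these vectors as rows and row reduce.
R2 ← R2 + (3)·R1: [0, -15, 27, 6]
R3 ← R3 − (7)·R1: [0, 15, -27, -6]
R3 ← R3 + R2: [0, 0, 0, 0]
2 nonzero rows, so the 3 vectors span a space of dimension 2.
Since 2 < 3, the vectors are linearly dependent.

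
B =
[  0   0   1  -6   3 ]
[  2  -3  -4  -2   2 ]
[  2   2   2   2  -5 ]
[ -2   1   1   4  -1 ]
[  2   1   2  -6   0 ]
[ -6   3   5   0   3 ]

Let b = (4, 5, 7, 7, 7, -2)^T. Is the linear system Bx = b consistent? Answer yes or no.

no

Row reduce the augmented matrix [B | b].
Swap R1 ↔ R2
R3 ← R3 − R1: [0, 5, 6, 4, -7, 2]
R4 ← R4 + R1: [0, -2, -3, 2, 1, 12]
R5 ← R5 − R1: [0, 4, 6, -4, -2, 2]
R6 ← R6 + (3)·R1: [0, -6, -7, -6, 9, 13]
Swap R2 ↔ R3
R4 ← R4 + (2/5)·R2: [0, 0, -3/5, 18/5, -9/5, 64/5]
R5 ← R5 − (4/5)·R2: [0, 0, 6/5, -36/5, 18/5, 2/5]
R6 ← R6 + (6/5)·R2: [0, 0, 1/5, -6/5, 3/5, 77/5]
R4 ← R4 + (3/5)·R3: [0, 0, 0, 0, 0, 76/5]
R5 ← R5 − (6/5)·R3: [0, 0, 0, 0, 0, -22/5]
R6 ← R6 − (1/5)·R3: [0, 0, 0, 0, 0, 73/5]
R5 ← R5 + (11/38)·R4: [0, 0, 0, 0, 0, 0]
R6 ← R6 − (73/76)·R4: [0, 0, 0, 0, 0, 0]
The echelon form has 4 nonzero rows; the last pivot sits in the augmented column, so rank(B) = 3 but rank([B|b]) = 4.
Since the ranks differ, the system is inconsistent.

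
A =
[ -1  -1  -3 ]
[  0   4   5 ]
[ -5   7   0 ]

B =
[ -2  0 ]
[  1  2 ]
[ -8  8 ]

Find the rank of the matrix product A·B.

2

First compute AB:
[[ 25, -26],
 [-36,  48],
 [ 17,  14]]
Now row reduce the product.
R2 ← R2 + (36/25)·R1: [0, 264/25]
R3 ← R3 − (17/25)·R1: [0, 792/25]
R3 ← R3 − (3)·R2: [0, 0]
2 nonzero rows, so rank(AB) = 2.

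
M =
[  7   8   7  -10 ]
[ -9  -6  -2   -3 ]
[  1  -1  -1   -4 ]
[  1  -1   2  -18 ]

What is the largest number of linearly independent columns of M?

Row reduce to echelon form.
R2 ← R2 + (9/7)·R1: [0, 30/7, 7, -111/7]
R3 ← R3 − (1/7)·R1: [0, -15/7, -2, -18/7]
R4 ← R4 − (1/7)·R1: [0, -15/7, 1, -116/7]
R3 ← R3 + (1/2)·R2: [0, 0, 3/2, -21/2]
R4 ← R4 + (1/2)·R2: [0, 0, 9/2, -49/2]
R4 ← R4 − (3)·R3: [0, 0, 0, 7]
Echelon form has 4 nonzero rows, so rank(M) = 4.
The rank gives the maximum number of linearly independent columns: 4.

4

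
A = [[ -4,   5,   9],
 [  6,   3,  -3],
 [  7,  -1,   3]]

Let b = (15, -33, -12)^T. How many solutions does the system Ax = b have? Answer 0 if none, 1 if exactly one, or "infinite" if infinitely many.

Row reduce the augmented matrix [A | b].
R2 ← R2 + (3/2)·R1: [0, 21/2, 21/2, -21/2]
R3 ← R3 + (7/4)·R1: [0, 31/4, 75/4, 57/4]
R3 ← R3 − (31/42)·R2: [0, 0, 11, 22]
The echelon form has 3 nonzero rows, and every pivot lies in the first 3 columns, so rank(A) = rank([A|b]) = 3.
The system is consistent.
rank = 3 = number of unknowns, so the solution is unique.

1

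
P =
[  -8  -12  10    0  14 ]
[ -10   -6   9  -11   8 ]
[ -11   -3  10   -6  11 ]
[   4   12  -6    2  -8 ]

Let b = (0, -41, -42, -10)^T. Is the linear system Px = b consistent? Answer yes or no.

Row reduce the augmented matrix [P | b].
R2 ← R2 − (5/4)·R1: [0, 9, -7/2, -11, -19/2, -41]
R3 ← R3 − (11/8)·R1: [0, 27/2, -15/4, -6, -33/4, -42]
R4 ← R4 + (1/2)·R1: [0, 6, -1, 2, -1, -10]
R3 ← R3 − (3/2)·R2: [0, 0, 3/2, 21/2, 6, 39/2]
R4 ← R4 − (2/3)·R2: [0, 0, 4/3, 28/3, 16/3, 52/3]
R4 ← R4 − (8/9)·R3: [0, 0, 0, 0, 0, 0]
The echelon form has 3 nonzero rows, and every pivot lies in the first 5 columns, so rank(P) = rank([P|b]) = 3.
The system is consistent.

yes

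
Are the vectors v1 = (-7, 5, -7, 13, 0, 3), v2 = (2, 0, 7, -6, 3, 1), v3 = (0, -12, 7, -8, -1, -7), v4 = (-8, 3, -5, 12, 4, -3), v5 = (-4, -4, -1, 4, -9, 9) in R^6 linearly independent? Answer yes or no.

Form the matrix with these vectors as rows and row reduce.
R2 ← R2 + (2/7)·R1: [0, 10/7, 5, -16/7, 3, 13/7]
R4 ← R4 − (8/7)·R1: [0, -19/7, 3, -20/7, 4, -45/7]
R5 ← R5 − (4/7)·R1: [0, -48/7, 3, -24/7, -9, 51/7]
R3 ← R3 + (42/5)·R2: [0, 0, 49, -136/5, 121/5, 43/5]
R4 ← R4 + (19/10)·R2: [0, 0, 25/2, -36/5, 97/10, -29/10]
R5 ← R5 + (24/5)·R2: [0, 0, 27, -72/5, 27/5, 81/5]
R4 ← R4 − (25/98)·R3: [0, 0, 0, -64/245, 864/245, -1248/245]
R5 ← R5 − (27/49)·R3: [0, 0, 0, 144/245, -1944/245, 2808/245]
R5 ← R5 + (9/4)·R4: [0, 0, 0, 0, 0, 0]
4 nonzero rows, so the 5 vectors span a space of dimension 4.
Since 4 < 5, the vectors are linearly dependent.

no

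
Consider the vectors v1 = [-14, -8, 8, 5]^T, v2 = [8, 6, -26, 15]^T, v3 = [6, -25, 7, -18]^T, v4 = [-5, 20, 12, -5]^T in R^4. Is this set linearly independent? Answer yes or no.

Form the matrix with these vectors as rows and row reduce.
R2 ← R2 + (4/7)·R1: [0, 10/7, -150/7, 125/7]
R3 ← R3 + (3/7)·R1: [0, -199/7, 73/7, -111/7]
R4 ← R4 − (5/14)·R1: [0, 160/7, 64/7, -95/14]
R3 ← R3 + (199/10)·R2: [0, 0, -416, 679/2]
R4 ← R4 − (16)·R2: [0, 0, 352, -585/2]
R4 ← R4 + (11/13)·R3: [0, 0, 0, -68/13]
4 nonzero rows, so the 4 vectors span a space of dimension 4.
Since 4 = 4, the vectors are linearly independent.

yes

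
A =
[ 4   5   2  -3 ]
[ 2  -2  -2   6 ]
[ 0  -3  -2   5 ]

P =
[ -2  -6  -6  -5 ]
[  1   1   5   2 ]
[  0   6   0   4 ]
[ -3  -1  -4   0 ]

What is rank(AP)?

2

First compute AP:
[[  6,  -4,  13,  -2],
 [-24, -32, -46, -22],
 [-18, -20, -35, -14]]
Now row reduce the product.
R2 ← R2 + (4)·R1: [0, -48, 6, -30]
R3 ← R3 + (3)·R1: [0, -32, 4, -20]
R3 ← R3 − (2/3)·R2: [0, 0, 0, 0]
2 nonzero rows, so rank(AP) = 2.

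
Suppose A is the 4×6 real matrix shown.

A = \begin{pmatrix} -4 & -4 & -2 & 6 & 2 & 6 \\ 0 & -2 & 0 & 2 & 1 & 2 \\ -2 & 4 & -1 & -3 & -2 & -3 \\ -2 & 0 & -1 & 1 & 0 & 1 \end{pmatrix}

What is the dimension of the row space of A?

2

Row reduce to echelon form.
R3 ← R3 − (1/2)·R1: [0, 6, 0, -6, -3, -6]
R4 ← R4 − (1/2)·R1: [0, 2, 0, -2, -1, -2]
R3 ← R3 + (3)·R2: [0, 0, 0, 0, 0, 0]
R4 ← R4 + R2: [0, 0, 0, 0, 0, 0]
Echelon form has 2 nonzero rows, so rank(A) = 2.
The row space has dimension equal to the rank: 2.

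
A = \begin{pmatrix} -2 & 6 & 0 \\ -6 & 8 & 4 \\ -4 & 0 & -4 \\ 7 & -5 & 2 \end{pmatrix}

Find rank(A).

Row reduce to echelon form.
R2 ← R2 − (3)·R1: [0, -10, 4]
R3 ← R3 − (2)·R1: [0, -12, -4]
R4 ← R4 + (7/2)·R1: [0, 16, 2]
R3 ← R3 − (6/5)·R2: [0, 0, -44/5]
R4 ← R4 + (8/5)·R2: [0, 0, 42/5]
R4 ← R4 + (21/22)·R3: [0, 0, 0]
Echelon form has 3 nonzero rows, so rank(A) = 3.

3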